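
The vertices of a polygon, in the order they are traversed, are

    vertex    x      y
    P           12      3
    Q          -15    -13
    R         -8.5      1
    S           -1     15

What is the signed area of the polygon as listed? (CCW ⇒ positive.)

Apply the shoelace formula: 2A = Σ (x_i·y_{i+1} − x_{i+1}·y_i), indices taken mod 4.
Σ = (-111) + (-125.5) + (-126.5) + (-183) = -546
Signed area = Σ/2 = -273 (negative ⇒ clockwise traversal).

-273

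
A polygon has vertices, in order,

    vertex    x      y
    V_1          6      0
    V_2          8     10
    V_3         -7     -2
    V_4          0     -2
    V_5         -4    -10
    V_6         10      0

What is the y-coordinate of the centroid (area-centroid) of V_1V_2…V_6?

Apply Gauss's area formula. First the cross-terms c_i = x_i·y_{i+1} − x_{i+1}·y_i:
  60, 54, 14, -8, 100, 0  ⇒  2A = 220, A = 110.
Then Σ (y_i + y_{i+1})·c_i = 72, so ȳ = 72 / (6·110) = 6/55.

6/55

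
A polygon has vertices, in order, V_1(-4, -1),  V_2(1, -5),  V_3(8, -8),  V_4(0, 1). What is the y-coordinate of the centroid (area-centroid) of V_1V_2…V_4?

-46/15

Apply Gauss's area formula. First the cross-terms c_i = x_i·y_{i+1} − x_{i+1}·y_i:
  21, 32, 8, 4  ⇒  2A = 65, A = 32.5.
Then Σ (y_i + y_{i+1})·c_i = -598, so ȳ = -598 / (6·32.5) = -46/15.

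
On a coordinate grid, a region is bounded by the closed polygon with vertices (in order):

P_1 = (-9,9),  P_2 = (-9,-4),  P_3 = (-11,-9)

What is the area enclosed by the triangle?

Apply the shoelace formula: 2A = Σ (x_i·y_{i+1} − x_{i+1}·y_i), indices taken mod 3.
Σ = (117) + (37) + (-180) = -26
Area = |Σ|/2 = 13.

13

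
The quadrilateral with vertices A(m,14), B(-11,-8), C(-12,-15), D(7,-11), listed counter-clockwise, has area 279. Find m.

0

The doubled signed area Σ (x_i y_{i+1} − x_{i+1} y_i) is linear in m.
With m=0 it equals 558; the coefficient of m is 3 (from the two edges through A).
So 3·m + 558 = 2·279 = 558 ⇒ m = 0.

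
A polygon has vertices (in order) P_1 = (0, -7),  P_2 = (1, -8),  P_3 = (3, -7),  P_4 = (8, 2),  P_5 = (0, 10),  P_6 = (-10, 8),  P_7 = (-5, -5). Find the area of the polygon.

P_1→P_2: (0)(-8) − (1)(-7) = 7
P_2→P_3: (1)(-7) − (3)(-8) = 17
P_3→P_4: (3)(2) − (8)(-7) = 62
P_4→P_5: (8)(10) − (0)(2) = 80
P_5→P_6: (0)(8) − (-10)(10) = 100
P_6→P_7: (-10)(-5) − (-5)(8) = 90
P_7→P_1: (-5)(-7) − (0)(-5) = 35
Σ = 391
Area = |Σ|/2 = 195.5.

195.5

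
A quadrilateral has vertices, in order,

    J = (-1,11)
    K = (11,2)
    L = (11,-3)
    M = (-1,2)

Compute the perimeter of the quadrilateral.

|JK| = √((12)² + (-9)²) = √225 = 15
|KL| = √((0)² + (-5)²) = √25 = 5
|LM| = √((-12)² + (5)²) = √169 = 13
|MJ| = √((0)² + (9)²) = √81 = 9
Perimeter = 15 + 5 + 13 + 9 = 42.

42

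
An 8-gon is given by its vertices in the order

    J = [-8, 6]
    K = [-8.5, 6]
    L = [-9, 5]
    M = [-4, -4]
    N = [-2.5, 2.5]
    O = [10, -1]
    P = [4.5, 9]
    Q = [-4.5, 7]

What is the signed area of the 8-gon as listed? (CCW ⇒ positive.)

111.75

Apply the shoelace (surveyor's) formula: 2A = Σ (x_i·y_{i+1} − x_{i+1}·y_i), indices taken mod 8.
Σ = (3) + (11.5) + (56) + (-20) + (-22.5) + (94.5) + (72) + (29) = 223.5
Signed area = Σ/2 = 111.75 (positive ⇒ counter-clockwise traversal).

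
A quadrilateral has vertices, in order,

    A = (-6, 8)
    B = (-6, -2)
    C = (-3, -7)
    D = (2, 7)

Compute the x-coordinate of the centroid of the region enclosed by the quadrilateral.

Apply the surveyor's formula. First the cross-terms c_i = x_i·y_{i+1} − x_{i+1}·y_i:
  60, 36, -7, 58  ⇒  2A = 147, A = 73.5.
Then Σ (x_i + x_{i+1})·c_i = -1269, so x̄ = -1269 / (6·73.5) = -141/49.

-141/49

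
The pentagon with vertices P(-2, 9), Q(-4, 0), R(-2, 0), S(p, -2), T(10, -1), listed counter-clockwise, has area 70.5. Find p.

7

Write out the shoelace sum; only the two edges meeting at S involve p:
2·Area = [((-2)·(-2) − p·0) + (p·(-1) − 10·(-2))] + 124
       = -1·p + 148 = 141
⇒ p = 7.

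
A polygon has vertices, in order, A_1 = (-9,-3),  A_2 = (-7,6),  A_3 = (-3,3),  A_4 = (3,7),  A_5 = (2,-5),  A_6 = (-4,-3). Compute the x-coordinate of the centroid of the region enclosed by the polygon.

Apply Gauss's area formula. First the cross-terms c_i = x_i·y_{i+1} − x_{i+1}·y_i:
  -75, -3, -30, -29, -26, -15  ⇒  2A = -178, A = -89.
Then Σ (x_i + x_{i+1})·c_i = 1332, so x̄ = 1332 / (6·(-89)) = -222/89.

-222/89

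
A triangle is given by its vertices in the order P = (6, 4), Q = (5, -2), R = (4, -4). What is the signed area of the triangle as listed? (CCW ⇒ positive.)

-2

Apply the shoelace formula: 2A = Σ (x_i·y_{i+1} − x_{i+1}·y_i), indices taken mod 3.
Cross-terms: -32, -12, 40  ⇒  Σ = -4
Signed area = Σ/2 = -2 (negative ⇒ clockwise traversal).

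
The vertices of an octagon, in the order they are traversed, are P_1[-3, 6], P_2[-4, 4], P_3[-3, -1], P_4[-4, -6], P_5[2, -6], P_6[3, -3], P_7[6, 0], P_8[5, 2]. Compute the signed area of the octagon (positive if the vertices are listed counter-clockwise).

Apply the shoelace (surveyor's) formula: 2A = Σ (x_i·y_{i+1} − x_{i+1}·y_i), indices taken mod 8.
P_1→P_2: (-3)(4) − (-4)(6) = 12
P_2→P_3: (-4)(-1) − (-3)(4) = 16
P_3→P_4: (-3)(-6) − (-4)(-1) = 14
P_4→P_5: (-4)(-6) − (2)(-6) = 36
P_5→P_6: (2)(-3) − (3)(-6) = 12
P_6→P_7: (3)(0) − (6)(-3) = 18
P_7→P_8: (6)(2) − (5)(0) = 12
P_8→P_1: (5)(6) − (-3)(2) = 36
Σ = 156
Signed area = Σ/2 = 78 (positive ⇒ counter-clockwise traversal).

78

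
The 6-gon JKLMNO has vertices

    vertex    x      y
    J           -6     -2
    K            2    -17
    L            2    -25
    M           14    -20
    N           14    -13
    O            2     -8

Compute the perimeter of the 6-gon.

|JK| = √((8)² + (-15)²) = √289 = 17
|KL| = √((0)² + (-8)²) = √64 = 8
|LM| = √((12)² + (5)²) = √169 = 13
|MN| = √((0)² + (7)²) = √49 = 7
|NO| = √((-12)² + (5)²) = √169 = 13
|OJ| = √((-8)² + (6)²) = √100 = 10
Perimeter = 17 + 8 + 13 + 7 + 13 + 10 = 68.

68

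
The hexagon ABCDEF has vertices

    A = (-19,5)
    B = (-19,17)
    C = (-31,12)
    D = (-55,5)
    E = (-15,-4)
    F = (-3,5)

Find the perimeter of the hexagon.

122

|AB| = √((0)² + (12)²) = √144 = 12
|BC| = √((-12)² + (-5)²) = √169 = 13
|CD| = √((-24)² + (-7)²) = √625 = 25
|DE| = √((40)² + (-9)²) = √1681 = 41
|EF| = √((12)² + (9)²) = √225 = 15
|FA| = √((-16)² + (0)²) = √256 = 16
Perimeter = 12 + 13 + 25 + 41 + 15 + 16 = 122.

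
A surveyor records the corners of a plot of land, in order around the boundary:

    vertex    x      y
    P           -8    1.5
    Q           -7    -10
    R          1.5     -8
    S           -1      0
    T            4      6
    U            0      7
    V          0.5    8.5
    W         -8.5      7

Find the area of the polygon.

145.5

Σ = (90.5) + (71) + (-8) + (-6) + (28) + (-3.5) + (75.75) + (43.25) = 291
Area = |Σ|/2 = 145.5.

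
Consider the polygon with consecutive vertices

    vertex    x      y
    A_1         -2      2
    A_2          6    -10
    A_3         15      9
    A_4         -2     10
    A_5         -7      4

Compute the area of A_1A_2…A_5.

Apply the shoelace formula: 2A = Σ (x_i·y_{i+1} − x_{i+1}·y_i), indices taken mod 5.
Cross-terms: 8, 204, 168, 62, -6  ⇒  Σ = 436
Area = |Σ|/2 = 218.

218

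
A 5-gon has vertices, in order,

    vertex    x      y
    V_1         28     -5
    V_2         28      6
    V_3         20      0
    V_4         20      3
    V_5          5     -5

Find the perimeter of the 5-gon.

|V_1V_2| = √((0)² + (11)²) = √121 = 11
|V_2V_3| = √((-8)² + (-6)²) = √100 = 10
|V_3V_4| = √((0)² + (3)²) = √9 = 3
|V_4V_5| = √((-15)² + (-8)²) = √289 = 17
|V_5V_1| = √((23)² + (0)²) = √529 = 23
Perimeter = 11 + 10 + 3 + 17 + 23 = 64.

64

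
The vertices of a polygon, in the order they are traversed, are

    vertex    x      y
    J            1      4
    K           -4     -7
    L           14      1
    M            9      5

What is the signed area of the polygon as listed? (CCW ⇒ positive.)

J→K: (1)(-7) − (-4)(4) = 9
K→L: (-4)(1) − (14)(-7) = 94
L→M: (14)(5) − (9)(1) = 61
M→J: (9)(4) − (1)(5) = 31
Σ = 195
Signed area = Σ/2 = 97.5 (positive ⇒ counter-clockwise traversal).

97.5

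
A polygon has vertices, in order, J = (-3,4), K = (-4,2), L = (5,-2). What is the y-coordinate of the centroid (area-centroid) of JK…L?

Apply the surveyor's formula. First the cross-terms c_i = x_i·y_{i+1} − x_{i+1}·y_i:
  10, -2, 14  ⇒  2A = 22, A = 11.
Then Σ (y_i + y_{i+1})·c_i = 88, so ȳ = 88 / (6·11) = 4/3.

4/3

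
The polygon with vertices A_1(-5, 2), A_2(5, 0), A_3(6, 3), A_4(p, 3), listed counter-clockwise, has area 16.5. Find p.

Write out the shoelace sum; only the two edges meeting at A_4 involve p:
2·Area = [(6·3 − p·3) + (p·2 − (-5)·3)] + 5
       = -1·p + 38 = 33
⇒ p = 5.

5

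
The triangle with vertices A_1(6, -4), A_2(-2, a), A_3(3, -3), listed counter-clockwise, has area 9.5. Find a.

Write out the shoelace sum; only the two edges meeting at A_2 involve a:
2·Area = [(6·a − (-2)·(-4)) + ((-2)·(-3) − 3·a)] + 6
       = 3·a + 4 = 19
⇒ a = 5.

5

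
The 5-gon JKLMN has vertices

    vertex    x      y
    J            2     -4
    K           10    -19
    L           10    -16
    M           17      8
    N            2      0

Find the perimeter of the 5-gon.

66

|JK| = √((8)² + (-15)²) = √289 = 17
|KL| = √((0)² + (3)²) = √9 = 3
|LM| = √((7)² + (24)²) = √625 = 25
|MN| = √((-15)² + (-8)²) = √289 = 17
|NJ| = √((0)² + (-4)²) = √16 = 4
Perimeter = 17 + 3 + 25 + 17 + 4 = 66.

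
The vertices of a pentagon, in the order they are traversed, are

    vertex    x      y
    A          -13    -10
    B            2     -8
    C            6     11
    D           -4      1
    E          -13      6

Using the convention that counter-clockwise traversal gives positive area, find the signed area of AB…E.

220.5

Apply the shoelace (surveyor's) formula: 2A = Σ (x_i·y_{i+1} − x_{i+1}·y_i), indices taken mod 5.
Cross-terms: 124, 70, 50, -11, 208  ⇒  Σ = 441
Signed area = Σ/2 = 220.5 (positive ⇒ counter-clockwise traversal).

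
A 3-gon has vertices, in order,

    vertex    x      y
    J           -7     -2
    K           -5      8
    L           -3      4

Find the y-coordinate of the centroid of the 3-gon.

Apply the shoelace formula. First the cross-terms c_i = x_i·y_{i+1} − x_{i+1}·y_i:
  -66, 4, 34  ⇒  2A = -28, A = -14.
Then Σ (y_i + y_{i+1})·c_i = -280, so ȳ = -280 / (6·(-14)) = 10/3.

10/3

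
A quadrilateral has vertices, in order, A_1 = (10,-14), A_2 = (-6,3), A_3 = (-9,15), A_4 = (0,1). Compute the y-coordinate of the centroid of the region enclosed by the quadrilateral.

277/204

Apply the shoelace (surveyor's) formula. First the cross-terms c_i = x_i·y_{i+1} − x_{i+1}·y_i:
  -54, -63, -9, -10  ⇒  2A = -136, A = -68.
Then Σ (y_i + y_{i+1})·c_i = -554, so ȳ = -554 / (6·(-68)) = 277/204.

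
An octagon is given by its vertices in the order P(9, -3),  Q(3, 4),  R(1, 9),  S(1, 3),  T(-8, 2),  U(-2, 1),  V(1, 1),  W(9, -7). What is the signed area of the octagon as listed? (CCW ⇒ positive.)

Apply the shoelace (surveyor's) formula: 2A = Σ (x_i·y_{i+1} − x_{i+1}·y_i), indices taken mod 8.
Σ = (45) + (23) + (-6) + (26) + (-4) + (-3) + (-16) + (36) = 101
Signed area = Σ/2 = 50.5 (positive ⇒ counter-clockwise traversal).

50.5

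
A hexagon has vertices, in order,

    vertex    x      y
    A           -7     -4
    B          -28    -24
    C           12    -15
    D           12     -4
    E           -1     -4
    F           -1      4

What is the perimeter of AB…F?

112

|AB| = √((-21)² + (-20)²) = √841 = 29
|BC| = √((40)² + (9)²) = √1681 = 41
|CD| = √((0)² + (11)²) = √121 = 11
|DE| = √((-13)² + (0)²) = √169 = 13
|EF| = √((0)² + (8)²) = √64 = 8
|FA| = √((-6)² + (-8)²) = √100 = 10
Perimeter = 29 + 41 + 11 + 13 + 8 + 10 = 112.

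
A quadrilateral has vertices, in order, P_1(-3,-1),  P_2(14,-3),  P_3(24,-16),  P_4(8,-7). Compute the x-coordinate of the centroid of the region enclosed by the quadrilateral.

386/33

Apply the shoelace (surveyor's) formula. First the cross-terms c_i = x_i·y_{i+1} − x_{i+1}·y_i:
  23, -152, -40, -29  ⇒  2A = -198, A = -99.
Then Σ (x_i + x_{i+1})·c_i = -6948, so x̄ = -6948 / (6·(-99)) = 386/33.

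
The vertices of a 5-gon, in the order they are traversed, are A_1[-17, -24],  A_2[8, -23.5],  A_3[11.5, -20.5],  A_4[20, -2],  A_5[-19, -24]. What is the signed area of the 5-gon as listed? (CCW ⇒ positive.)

Apply the shoelace formula: 2A = Σ (x_i·y_{i+1} − x_{i+1}·y_i), indices taken mod 5.
Σ = (591.5) + (106.25) + (387) + (-518) + (48) = 614.75
Signed area = Σ/2 = 307.375 (positive ⇒ counter-clockwise traversal).

307.375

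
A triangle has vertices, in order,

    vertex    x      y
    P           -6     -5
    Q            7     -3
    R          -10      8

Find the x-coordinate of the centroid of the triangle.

Apply the shoelace (surveyor's) formula. First the cross-terms c_i = x_i·y_{i+1} − x_{i+1}·y_i:
  53, 26, 98  ⇒  2A = 177, A = 88.5.
Then Σ (x_i + x_{i+1})·c_i = -1593, so x̄ = -1593 / (6·88.5) = -3.

-3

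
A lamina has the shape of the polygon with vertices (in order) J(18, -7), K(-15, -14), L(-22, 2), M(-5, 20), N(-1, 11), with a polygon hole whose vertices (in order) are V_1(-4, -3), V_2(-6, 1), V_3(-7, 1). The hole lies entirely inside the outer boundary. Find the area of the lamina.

Outer boundary:
J→K: (18)(-14) − (-15)(-7) = -357
K→L: (-15)(2) − (-22)(-14) = -338
L→M: (-22)(20) − (-5)(2) = -430
M→N: (-5)(11) − (-1)(20) = -35
N→J: (-1)(-7) − (18)(11) = -191
Σ = -1351
Area = |Σ|/2 = 675.5.
Hole:
Apply the shoelace (surveyor's) formula: 2A = Σ (x_i·y_{i+1} − x_{i+1}·y_i), indices taken mod 3.
Σ = (-22) + (1) + (25) = 4
Area = |Σ|/2 = 2.
Net area = 675.5 − 2 = 673.5.

673.5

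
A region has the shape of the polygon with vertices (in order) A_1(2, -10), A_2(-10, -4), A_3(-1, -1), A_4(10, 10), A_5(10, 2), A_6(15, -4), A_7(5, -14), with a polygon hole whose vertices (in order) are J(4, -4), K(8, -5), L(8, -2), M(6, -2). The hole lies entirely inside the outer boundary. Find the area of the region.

Outer boundary:
Cross-terms: -108, 6, 0, -80, -70, -190, -22  ⇒  Σ = -464
Area = |Σ|/2 = 232.
Hole:
Apply the shoelace (surveyor's) formula: 2A = Σ (x_i·y_{i+1} − x_{i+1}·y_i), indices taken mod 4.
Σ = (12) + (24) + (-4) + (-16) = 16
Area = |Σ|/2 = 8.
Net area = 232 − 8 = 224.

224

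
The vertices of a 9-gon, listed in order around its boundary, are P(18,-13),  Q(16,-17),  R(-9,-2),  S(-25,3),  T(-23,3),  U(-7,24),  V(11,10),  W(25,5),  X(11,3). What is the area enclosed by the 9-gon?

Apply Gauss's area formula: 2A = Σ (x_i·y_{i+1} − x_{i+1}·y_i), indices taken mod 9.
Σ = (-98) + (-185) + (-77) + (-6) + (-531) + (-334) + (-195) + (20) + (-197) = -1603
Area = |Σ|/2 = 801.5.

801.5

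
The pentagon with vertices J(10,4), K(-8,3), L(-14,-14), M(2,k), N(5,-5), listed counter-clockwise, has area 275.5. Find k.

The doubled signed area Σ (x_i y_{i+1} − x_{i+1} y_i) is linear in k.
With k=0 it equals 304; the coefficient of k is -19 (from the two edges through M).
So -19·k + 304 = 2·275.5 = 551 ⇒ k = -13.

-13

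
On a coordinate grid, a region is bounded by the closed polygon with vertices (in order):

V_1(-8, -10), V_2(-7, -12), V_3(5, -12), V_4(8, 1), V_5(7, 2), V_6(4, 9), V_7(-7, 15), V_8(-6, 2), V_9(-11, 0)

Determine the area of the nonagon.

Apply the shoelace formula: 2A = Σ (x_i·y_{i+1} − x_{i+1}·y_i), indices taken mod 9.
Σ = (26) + (144) + (101) + (9) + (55) + (123) + (76) + (22) + (110) = 666
Area = |Σ|/2 = 333.

333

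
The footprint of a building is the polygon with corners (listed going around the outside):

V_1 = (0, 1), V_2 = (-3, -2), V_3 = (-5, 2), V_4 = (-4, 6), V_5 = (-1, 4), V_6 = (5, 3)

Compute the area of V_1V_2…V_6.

Apply the surveyor's formula: 2A = Σ (x_i·y_{i+1} − x_{i+1}·y_i), indices taken mod 6.
Σ = (3) + (-16) + (-22) + (-10) + (-23) + (5) = -63
Area = |Σ|/2 = 31.5.

31.5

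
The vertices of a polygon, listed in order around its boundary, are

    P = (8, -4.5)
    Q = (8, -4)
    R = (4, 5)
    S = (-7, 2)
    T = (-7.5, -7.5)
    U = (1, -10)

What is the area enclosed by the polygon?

164.25

Apply the shoelace (surveyor's) formula: 2A = Σ (x_i·y_{i+1} − x_{i+1}·y_i), indices taken mod 6.
Σ = (4) + (56) + (43) + (67.5) + (82.5) + (75.5) = 328.5
Area = |Σ|/2 = 164.25.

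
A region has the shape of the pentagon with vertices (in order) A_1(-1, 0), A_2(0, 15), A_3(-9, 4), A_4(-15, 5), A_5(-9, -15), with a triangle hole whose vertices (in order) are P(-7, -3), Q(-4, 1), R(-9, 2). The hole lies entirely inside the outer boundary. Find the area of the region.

Outer boundary:
Apply the shoelace (surveyor's) formula: 2A = Σ (x_i·y_{i+1} − x_{i+1}·y_i), indices taken mod 5.
Cross-terms: -15, 135, 15, 270, -15  ⇒  Σ = 390
Area = |Σ|/2 = 195.
Hole:
Cross-terms: -19, 1, 41  ⇒  Σ = 23
Area = |Σ|/2 = 11.5.
Net area = 195 − 11.5 = 183.5.

183.5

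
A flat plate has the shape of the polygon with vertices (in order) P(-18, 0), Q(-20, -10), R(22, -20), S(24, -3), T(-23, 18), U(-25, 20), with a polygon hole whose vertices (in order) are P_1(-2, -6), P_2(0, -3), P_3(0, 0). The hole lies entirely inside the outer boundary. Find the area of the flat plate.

960.5

Outer boundary:
Apply Gauss's area formula: 2A = Σ (x_i·y_{i+1} − x_{i+1}·y_i), indices taken mod 6.
Σ = (180) + (620) + (414) + (363) + (-10) + (360) = 1927
Area = |Σ|/2 = 963.5.
Hole:
Σ = (6) + (0) + (0) = 6
Area = |Σ|/2 = 3.
Net area = 963.5 − 3 = 960.5.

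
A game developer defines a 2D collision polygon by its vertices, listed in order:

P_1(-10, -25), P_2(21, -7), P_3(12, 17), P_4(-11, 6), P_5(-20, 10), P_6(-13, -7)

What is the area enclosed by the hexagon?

915

Cross-terms: 595, 441, 259, 10, 270, 255  ⇒  Σ = 1830
Area = |Σ|/2 = 915.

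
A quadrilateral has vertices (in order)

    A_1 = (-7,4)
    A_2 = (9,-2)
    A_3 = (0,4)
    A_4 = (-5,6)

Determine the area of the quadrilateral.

28

Cross-terms: -22, 36, 20, 22  ⇒  Σ = 56
Area = |Σ|/2 = 28.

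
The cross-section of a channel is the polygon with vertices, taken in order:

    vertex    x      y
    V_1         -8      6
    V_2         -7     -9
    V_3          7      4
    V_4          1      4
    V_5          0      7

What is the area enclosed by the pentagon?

Apply the shoelace formula: 2A = Σ (x_i·y_{i+1} − x_{i+1}·y_i), indices taken mod 5.
V_1→V_2: (-8)(-9) − (-7)(6) = 114
V_2→V_3: (-7)(4) − (7)(-9) = 35
V_3→V_4: (7)(4) − (1)(4) = 24
V_4→V_5: (1)(7) − (0)(4) = 7
V_5→V_1: (0)(6) − (-8)(7) = 56
Σ = 236
Area = |Σ|/2 = 118.

118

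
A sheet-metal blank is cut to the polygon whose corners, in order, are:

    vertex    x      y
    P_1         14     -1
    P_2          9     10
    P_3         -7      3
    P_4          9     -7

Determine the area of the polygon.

178.5

Σ = (149) + (97) + (22) + (89) = 357
Area = |Σ|/2 = 178.5.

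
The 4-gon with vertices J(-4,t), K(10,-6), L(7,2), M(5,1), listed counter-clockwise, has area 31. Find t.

5

Write out the shoelace sum; only the two edges meeting at J involve t:
2·Area = [(5·t − (-4)·1) + ((-4)·(-6) − 10·t)] + 59
       = -5·t + 87 = 62
⇒ t = 5.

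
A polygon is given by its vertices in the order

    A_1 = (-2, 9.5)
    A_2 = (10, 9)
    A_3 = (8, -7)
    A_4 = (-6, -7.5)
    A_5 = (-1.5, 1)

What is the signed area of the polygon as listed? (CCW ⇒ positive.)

A_1→A_2: (-2)(9) − (10)(9.5) = -113
A_2→A_3: (10)(-7) − (8)(9) = -142
A_3→A_4: (8)(-7.5) − (-6)(-7) = -102
A_4→A_5: (-6)(1) − (-1.5)(-7.5) = -17.25
A_5→A_1: (-1.5)(9.5) − (-2)(1) = -12.25
Σ = -386.5
Signed area = Σ/2 = -193.25 (negative ⇒ clockwise traversal).

-193.25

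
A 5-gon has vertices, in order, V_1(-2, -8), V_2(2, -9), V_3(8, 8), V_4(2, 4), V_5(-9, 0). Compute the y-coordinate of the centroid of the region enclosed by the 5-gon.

-151/123

Apply the shoelace formula. First the cross-terms c_i = x_i·y_{i+1} − x_{i+1}·y_i:
  34, 88, 16, 36, 72  ⇒  2A = 246, A = 123.
Then Σ (y_i + y_{i+1})·c_i = -906, so ȳ = -906 / (6·123) = -151/123.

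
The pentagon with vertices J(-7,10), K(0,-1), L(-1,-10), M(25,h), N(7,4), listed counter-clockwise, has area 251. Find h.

-6

Write out the shoelace sum; only the two edges meeting at M involve h:
2·Area = [((-1)·h − 25·(-10)) + (25·4 − 7·h)] + 104
       = -8·h + 454 = 502
⇒ h = -6.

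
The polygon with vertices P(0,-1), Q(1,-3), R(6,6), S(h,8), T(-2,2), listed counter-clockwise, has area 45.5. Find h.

Write out the shoelace sum; only the two edges meeting at S involve h:
2·Area = [(6·8 − h·6) + (h·2 − (-2)·8)] + 27
       = -4·h + 91 = 91
⇒ h = 0.

0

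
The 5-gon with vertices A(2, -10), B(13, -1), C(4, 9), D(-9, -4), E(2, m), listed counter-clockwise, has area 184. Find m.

Write out the shoelace sum; only the two edges meeting at E involve m:
2·Area = [((-9)·m − 2·(-4)) + (2·(-10) − 2·m)] + 314
       = -11·m + 302 = 368
⇒ m = -6.

-6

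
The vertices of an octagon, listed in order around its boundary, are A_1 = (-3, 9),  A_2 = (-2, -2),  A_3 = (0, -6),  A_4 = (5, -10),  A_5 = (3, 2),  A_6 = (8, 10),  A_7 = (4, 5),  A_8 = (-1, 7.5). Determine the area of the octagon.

Σ = (24) + (12) + (30) + (40) + (14) + (0) + (35) + (13.5) = 168.5
Area = |Σ|/2 = 84.25.

84.25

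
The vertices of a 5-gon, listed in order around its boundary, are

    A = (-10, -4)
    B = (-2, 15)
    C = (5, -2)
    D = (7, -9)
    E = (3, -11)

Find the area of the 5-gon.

Apply the shoelace formula: 2A = Σ (x_i·y_{i+1} − x_{i+1}·y_i), indices taken mod 5.
Σ = (-158) + (-71) + (-31) + (-50) + (-122) = -432
Area = |Σ|/2 = 216.

216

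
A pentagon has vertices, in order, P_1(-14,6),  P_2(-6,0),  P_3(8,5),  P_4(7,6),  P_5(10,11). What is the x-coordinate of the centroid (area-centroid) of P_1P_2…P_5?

-1.536

Apply the shoelace (surveyor's) formula. First the cross-terms c_i = x_i·y_{i+1} − x_{i+1}·y_i:
  36, -30, 13, 17, 214  ⇒  2A = 250, A = 125.
Then Σ (x_i + x_{i+1})·c_i = -1152, so x̄ = -1152 / (6·125) = -1.536.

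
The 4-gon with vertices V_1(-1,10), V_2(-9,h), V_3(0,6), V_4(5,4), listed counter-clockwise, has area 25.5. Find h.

9

Write out the shoelace sum; only the two edges meeting at V_2 involve h:
2·Area = [((-1)·h − (-9)·10) + ((-9)·6 − 0·h)] + 24
       = -1·h + 60 = 51
⇒ h = 9.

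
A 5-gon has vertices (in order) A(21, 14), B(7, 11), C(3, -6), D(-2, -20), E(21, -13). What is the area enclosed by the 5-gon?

499.5

Apply the shoelace formula: 2A = Σ (x_i·y_{i+1} − x_{i+1}·y_i), indices taken mod 5.
Σ = (133) + (-75) + (-72) + (446) + (567) = 999
Area = |Σ|/2 = 499.5.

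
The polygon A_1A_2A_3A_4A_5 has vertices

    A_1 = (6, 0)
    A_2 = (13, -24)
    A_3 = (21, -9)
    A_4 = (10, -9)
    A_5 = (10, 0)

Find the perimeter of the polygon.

66

|A_1A_2| = √((7)² + (-24)²) = √625 = 25
|A_2A_3| = √((8)² + (15)²) = √289 = 17
|A_3A_4| = √((-11)² + (0)²) = √121 = 11
|A_4A_5| = √((0)² + (9)²) = √81 = 9
|A_5A_1| = √((-4)² + (0)²) = √16 = 4
Perimeter = 25 + 17 + 11 + 9 + 4 = 66.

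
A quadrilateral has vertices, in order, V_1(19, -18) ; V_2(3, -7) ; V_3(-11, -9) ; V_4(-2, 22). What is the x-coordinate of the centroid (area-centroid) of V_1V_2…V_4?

268/165

Apply the shoelace formula. First the cross-terms c_i = x_i·y_{i+1} − x_{i+1}·y_i:
  -79, -104, -260, -382  ⇒  2A = -825, A = -412.5.
Then Σ (x_i + x_{i+1})·c_i = -4020, so x̄ = -4020 / (6·(-412.5)) = 268/165.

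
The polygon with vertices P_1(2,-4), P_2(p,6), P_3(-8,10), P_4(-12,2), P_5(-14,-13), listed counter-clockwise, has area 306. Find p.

Write out the shoelace sum; only the two edges meeting at P_2 involve p:
2·Area = [(2·6 − p·(-4)) + (p·10 − (-8)·6)] + 370
       = 14·p + 430 = 612
⇒ p = 13.

13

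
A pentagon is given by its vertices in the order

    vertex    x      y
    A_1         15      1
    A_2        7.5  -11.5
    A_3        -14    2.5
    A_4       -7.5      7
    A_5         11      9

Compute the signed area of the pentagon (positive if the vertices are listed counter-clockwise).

Cross-terms: -180, -142.25, -79.25, -144.5, -124  ⇒  Σ = -670
Signed area = Σ/2 = -335 (negative ⇒ clockwise traversal).

-335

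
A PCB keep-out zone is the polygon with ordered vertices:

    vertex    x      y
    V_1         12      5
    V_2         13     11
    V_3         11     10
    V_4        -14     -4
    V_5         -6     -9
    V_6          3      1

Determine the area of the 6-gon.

149

Σ = (67) + (9) + (96) + (102) + (21) + (3) = 298
Area = |Σ|/2 = 149.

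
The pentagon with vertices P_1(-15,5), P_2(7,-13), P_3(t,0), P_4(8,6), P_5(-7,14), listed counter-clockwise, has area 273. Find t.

3

Write out the shoelace sum; only the two edges meeting at P_3 involve t:
2·Area = [(7·0 − t·(-13)) + (t·6 − 8·0)] + 489
       = 19·t + 489 = 546
⇒ t = 3.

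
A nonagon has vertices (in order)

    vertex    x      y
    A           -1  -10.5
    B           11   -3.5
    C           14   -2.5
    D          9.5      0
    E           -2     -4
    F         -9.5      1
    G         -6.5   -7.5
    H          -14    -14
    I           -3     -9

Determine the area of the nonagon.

128.25

Apply the surveyor's formula: 2A = Σ (x_i·y_{i+1} − x_{i+1}·y_i), indices taken mod 9.
A→B: (-1)(-3.5) − (11)(-10.5) = 119
B→C: (11)(-2.5) − (14)(-3.5) = 21.5
C→D: (14)(0) − (9.5)(-2.5) = 23.75
D→E: (9.5)(-4) − (-2)(0) = -38
E→F: (-2)(1) − (-9.5)(-4) = -40
F→G: (-9.5)(-7.5) − (-6.5)(1) = 77.75
G→H: (-6.5)(-14) − (-14)(-7.5) = -14
H→I: (-14)(-9) − (-3)(-14) = 84
I→A: (-3)(-10.5) − (-1)(-9) = 22.5
Σ = 256.5
Area = |Σ|/2 = 128.25.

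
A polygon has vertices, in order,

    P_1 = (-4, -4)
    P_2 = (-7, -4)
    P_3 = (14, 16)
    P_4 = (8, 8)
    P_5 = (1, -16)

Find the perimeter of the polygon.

80

|P_1P_2| = √((-3)² + (0)²) = √9 = 3
|P_2P_3| = √((21)² + (20)²) = √841 = 29
|P_3P_4| = √((-6)² + (-8)²) = √100 = 10
|P_4P_5| = √((-7)² + (-24)²) = √625 = 25
|P_5P_1| = √((-5)² + (12)²) = √169 = 13
Perimeter = 3 + 29 + 10 + 25 + 13 = 80.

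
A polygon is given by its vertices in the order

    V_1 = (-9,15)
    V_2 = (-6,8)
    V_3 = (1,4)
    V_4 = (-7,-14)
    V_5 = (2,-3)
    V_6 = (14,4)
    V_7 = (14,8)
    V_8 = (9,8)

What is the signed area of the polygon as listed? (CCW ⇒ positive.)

Apply the surveyor's formula: 2A = Σ (x_i·y_{i+1} − x_{i+1}·y_i), indices taken mod 8.
Σ = (18) + (-32) + (14) + (49) + (50) + (56) + (40) + (207) = 402
Signed area = Σ/2 = 201 (positive ⇒ counter-clockwise traversal).

201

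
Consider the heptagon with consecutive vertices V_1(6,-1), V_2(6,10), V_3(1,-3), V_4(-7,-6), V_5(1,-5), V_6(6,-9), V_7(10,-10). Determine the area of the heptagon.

Apply the shoelace (surveyor's) formula: 2A = Σ (x_i·y_{i+1} − x_{i+1}·y_i), indices taken mod 7.
V_1→V_2: (6)(10) − (6)(-1) = 66
V_2→V_3: (6)(-3) − (1)(10) = -28
V_3→V_4: (1)(-6) − (-7)(-3) = -27
V_4→V_5: (-7)(-5) − (1)(-6) = 41
V_5→V_6: (1)(-9) − (6)(-5) = 21
V_6→V_7: (6)(-10) − (10)(-9) = 30
V_7→V_1: (10)(-1) − (6)(-10) = 50
Σ = 153
Area = |Σ|/2 = 76.5.

76.5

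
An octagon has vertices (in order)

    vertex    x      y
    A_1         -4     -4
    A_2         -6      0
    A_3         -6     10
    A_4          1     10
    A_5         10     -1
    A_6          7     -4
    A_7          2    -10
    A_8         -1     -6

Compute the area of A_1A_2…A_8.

Σ = (-24) + (-60) + (-70) + (-101) + (-33) + (-62) + (-22) + (-20) = -392
Area = |Σ|/2 = 196.

196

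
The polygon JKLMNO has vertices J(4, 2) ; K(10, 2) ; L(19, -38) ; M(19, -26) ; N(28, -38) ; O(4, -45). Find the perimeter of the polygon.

|JK| = √((6)² + (0)²) = √36 = 6
|KL| = √((9)² + (-40)²) = √1681 = 41
|LM| = √((0)² + (12)²) = √144 = 12
|MN| = √((9)² + (-12)²) = √225 = 15
|NO| = √((-24)² + (-7)²) = √625 = 25
|OJ| = √((0)² + (47)²) = √2209 = 47
Perimeter = 6 + 41 + 12 + 15 + 25 + 47 = 146.

146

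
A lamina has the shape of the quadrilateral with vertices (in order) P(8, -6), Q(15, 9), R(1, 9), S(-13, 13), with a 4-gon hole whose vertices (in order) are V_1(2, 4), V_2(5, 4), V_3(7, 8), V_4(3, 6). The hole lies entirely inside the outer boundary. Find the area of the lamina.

187

Outer boundary:
Σ = (162) + (126) + (130) + (-26) = 392
Area = |Σ|/2 = 196.
Hole:
Apply the shoelace formula: 2A = Σ (x_i·y_{i+1} − x_{i+1}·y_i), indices taken mod 4.
Cross-terms: -12, 12, 18, 0  ⇒  Σ = 18
Area = |Σ|/2 = 9.
Net area = 196 − 9 = 187.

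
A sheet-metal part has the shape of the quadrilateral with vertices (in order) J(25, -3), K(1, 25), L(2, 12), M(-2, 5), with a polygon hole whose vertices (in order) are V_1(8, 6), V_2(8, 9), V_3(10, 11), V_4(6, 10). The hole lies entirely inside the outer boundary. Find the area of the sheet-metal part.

Outer boundary:
Apply the shoelace formula: 2A = Σ (x_i·y_{i+1} − x_{i+1}·y_i), indices taken mod 4.
Σ = (628) + (-38) + (34) + (-119) = 505
Area = |Σ|/2 = 252.5.
Hole:
Σ = (24) + (-2) + (34) + (-44) = 12
Area = |Σ|/2 = 6.
Net area = 252.5 − 6 = 246.5.

246.5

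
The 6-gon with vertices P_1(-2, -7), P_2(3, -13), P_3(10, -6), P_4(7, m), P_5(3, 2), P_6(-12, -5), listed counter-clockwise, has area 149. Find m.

0

Write out the shoelace sum; only the two edges meeting at P_4 involve m:
2·Area = [(10·m − 7·(-6)) + (7·2 − 3·m)] + 242
       = 7·m + 298 = 298
⇒ m = 0.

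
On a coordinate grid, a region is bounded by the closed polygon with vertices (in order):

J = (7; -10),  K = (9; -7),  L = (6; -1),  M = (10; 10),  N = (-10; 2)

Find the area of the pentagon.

175

Apply the shoelace (surveyor's) formula: 2A = Σ (x_i·y_{i+1} − x_{i+1}·y_i), indices taken mod 5.
Σ = (41) + (33) + (70) + (120) + (86) = 350
Area = |Σ|/2 = 175.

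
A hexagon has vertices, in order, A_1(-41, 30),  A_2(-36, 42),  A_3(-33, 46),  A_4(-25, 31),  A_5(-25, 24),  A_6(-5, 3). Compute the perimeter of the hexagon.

|A_1A_2| = √((5)² + (12)²) = √169 = 13
|A_2A_3| = √((3)² + (4)²) = √25 = 5
|A_3A_4| = √((8)² + (-15)²) = √289 = 17
|A_4A_5| = √((0)² + (-7)²) = √49 = 7
|A_5A_6| = √((20)² + (-21)²) = √841 = 29
|A_6A_1| = √((-36)² + (27)²) = √2025 = 45
Perimeter = 13 + 5 + 17 + 7 + 29 + 45 = 116.

116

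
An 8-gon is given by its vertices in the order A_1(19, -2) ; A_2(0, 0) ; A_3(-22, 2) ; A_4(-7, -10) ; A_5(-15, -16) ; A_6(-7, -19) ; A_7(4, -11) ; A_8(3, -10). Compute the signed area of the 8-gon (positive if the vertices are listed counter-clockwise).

Apply the shoelace formula: 2A = Σ (x_i·y_{i+1} − x_{i+1}·y_i), indices taken mod 8.
A_1→A_2: (19)(0) − (0)(-2) = 0
A_2→A_3: (0)(2) − (-22)(0) = 0
A_3→A_4: (-22)(-10) − (-7)(2) = 234
A_4→A_5: (-7)(-16) − (-15)(-10) = -38
A_5→A_6: (-15)(-19) − (-7)(-16) = 173
A_6→A_7: (-7)(-11) − (4)(-19) = 153
A_7→A_8: (4)(-10) − (3)(-11) = -7
A_8→A_1: (3)(-2) − (19)(-10) = 184
Σ = 699
Signed area = Σ/2 = 349.5 (positive ⇒ counter-clockwise traversal).

349.5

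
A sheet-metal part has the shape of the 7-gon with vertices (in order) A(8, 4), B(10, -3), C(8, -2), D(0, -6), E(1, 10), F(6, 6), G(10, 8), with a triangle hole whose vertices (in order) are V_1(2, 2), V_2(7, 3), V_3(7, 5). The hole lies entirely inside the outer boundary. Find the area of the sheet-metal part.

91

Outer boundary:
Apply Gauss's area formula: 2A = Σ (x_i·y_{i+1} − x_{i+1}·y_i), indices taken mod 7.
Σ = (-64) + (4) + (-48) + (6) + (-54) + (-12) + (-24) = -192
Area = |Σ|/2 = 96.
Hole:
Apply Gauss's area formula: 2A = Σ (x_i·y_{i+1} − x_{i+1}·y_i), indices taken mod 3.
V_1→V_2: (2)(3) − (7)(2) = -8
V_2→V_3: (7)(5) − (7)(3) = 14
V_3→V_1: (7)(2) − (2)(5) = 4
Σ = 10
Area = |Σ|/2 = 5.
Net area = 96 − 5 = 91.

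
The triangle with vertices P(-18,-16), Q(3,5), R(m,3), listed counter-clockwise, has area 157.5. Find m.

-14

The doubled signed area Σ (x_i y_{i+1} − x_{i+1} y_i) is linear in m.
With m=0 it equals 21; the coefficient of m is -21 (from the two edges through R).
So -21·m + 21 = 2·157.5 = 315 ⇒ m = -14.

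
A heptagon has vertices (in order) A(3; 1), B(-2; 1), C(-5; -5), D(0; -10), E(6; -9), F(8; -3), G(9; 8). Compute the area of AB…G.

130

Apply the surveyor's formula: 2A = Σ (x_i·y_{i+1} − x_{i+1}·y_i), indices taken mod 7.
A→B: (3)(1) − (-2)(1) = 5
B→C: (-2)(-5) − (-5)(1) = 15
C→D: (-5)(-10) − (0)(-5) = 50
D→E: (0)(-9) − (6)(-10) = 60
E→F: (6)(-3) − (8)(-9) = 54
F→G: (8)(8) − (9)(-3) = 91
G→A: (9)(1) − (3)(8) = -15
Σ = 260
Area = |Σ|/2 = 130.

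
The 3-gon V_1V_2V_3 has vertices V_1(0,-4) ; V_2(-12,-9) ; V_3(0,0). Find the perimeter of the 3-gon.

32

|V_1V_2| = √((-12)² + (-5)²) = √169 = 13
|V_2V_3| = √((12)² + (9)²) = √225 = 15
|V_3V_1| = √((0)² + (-4)²) = √16 = 4
Perimeter = 13 + 15 + 4 = 32.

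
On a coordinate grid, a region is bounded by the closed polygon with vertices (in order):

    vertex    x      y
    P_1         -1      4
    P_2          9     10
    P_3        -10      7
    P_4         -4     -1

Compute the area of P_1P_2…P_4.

Apply the shoelace formula: 2A = Σ (x_i·y_{i+1} − x_{i+1}·y_i), indices taken mod 4.
P_1→P_2: (-1)(10) − (9)(4) = -46
P_2→P_3: (9)(7) − (-10)(10) = 163
P_3→P_4: (-10)(-1) − (-4)(7) = 38
P_4→P_1: (-4)(4) − (-1)(-1) = -17
Σ = 138
Area = |Σ|/2 = 69.

69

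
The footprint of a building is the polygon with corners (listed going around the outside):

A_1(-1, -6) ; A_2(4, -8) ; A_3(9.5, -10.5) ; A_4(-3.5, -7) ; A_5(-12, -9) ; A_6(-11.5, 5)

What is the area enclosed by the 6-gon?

Σ = (32) + (34) + (-103.25) + (-52.5) + (-163.5) + (74) = -179.25
Area = |Σ|/2 = 89.625.

89.625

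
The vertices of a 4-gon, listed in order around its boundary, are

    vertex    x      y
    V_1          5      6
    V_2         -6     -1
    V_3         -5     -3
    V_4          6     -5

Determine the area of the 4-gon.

Apply Gauss's area formula: 2A = Σ (x_i·y_{i+1} − x_{i+1}·y_i), indices taken mod 4.
Σ = (31) + (13) + (43) + (61) = 148
Area = |Σ|/2 = 74.

74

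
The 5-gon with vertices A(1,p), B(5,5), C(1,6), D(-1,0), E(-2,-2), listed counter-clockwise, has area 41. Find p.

-6

The doubled signed area Σ (x_i y_{i+1} − x_{i+1} y_i) is linear in p.
With p=0 it equals 40; the coefficient of p is -7 (from the two edges through A).
So -7·p + 40 = 2·41 = 82 ⇒ p = -6.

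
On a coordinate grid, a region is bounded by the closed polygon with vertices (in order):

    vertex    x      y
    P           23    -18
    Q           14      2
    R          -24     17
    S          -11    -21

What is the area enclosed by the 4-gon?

Cross-terms: 298, 286, 691, 681  ⇒  Σ = 1956
Area = |Σ|/2 = 978.

978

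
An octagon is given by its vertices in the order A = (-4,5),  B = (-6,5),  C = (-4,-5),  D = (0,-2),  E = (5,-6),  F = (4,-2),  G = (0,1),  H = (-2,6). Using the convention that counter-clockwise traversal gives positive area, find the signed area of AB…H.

Apply the shoelace formula: 2A = Σ (x_i·y_{i+1} − x_{i+1}·y_i), indices taken mod 8.
Σ = (10) + (50) + (8) + (10) + (14) + (4) + (2) + (14) = 112
Signed area = Σ/2 = 56 (positive ⇒ counter-clockwise traversal).

56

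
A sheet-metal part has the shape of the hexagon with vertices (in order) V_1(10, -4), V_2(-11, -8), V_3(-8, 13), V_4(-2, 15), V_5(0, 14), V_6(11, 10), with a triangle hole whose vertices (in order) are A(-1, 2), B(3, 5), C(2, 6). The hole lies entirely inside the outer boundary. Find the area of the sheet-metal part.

Outer boundary:
Apply the surveyor's formula: 2A = Σ (x_i·y_{i+1} − x_{i+1}·y_i), indices taken mod 6.
Σ = (-124) + (-207) + (-94) + (-28) + (-154) + (-144) = -751
Area = |Σ|/2 = 375.5.
Hole:
Apply the surveyor's formula: 2A = Σ (x_i·y_{i+1} − x_{i+1}·y_i), indices taken mod 3.
A→B: (-1)(5) − (3)(2) = -11
B→C: (3)(6) − (2)(5) = 8
C→A: (2)(2) − (-1)(6) = 10
Σ = 7
Area = |Σ|/2 = 3.5.
Net area = 375.5 − 3.5 = 372.

372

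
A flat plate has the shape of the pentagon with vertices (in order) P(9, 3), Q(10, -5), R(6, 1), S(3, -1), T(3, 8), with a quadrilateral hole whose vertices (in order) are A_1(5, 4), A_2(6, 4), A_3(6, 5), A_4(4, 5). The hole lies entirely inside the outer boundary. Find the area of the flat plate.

Outer boundary:
Apply Gauss's area formula: 2A = Σ (x_i·y_{i+1} − x_{i+1}·y_i), indices taken mod 5.
P→Q: (9)(-5) − (10)(3) = -75
Q→R: (10)(1) − (6)(-5) = 40
R→S: (6)(-1) − (3)(1) = -9
S→T: (3)(8) − (3)(-1) = 27
T→P: (3)(3) − (9)(8) = -63
Σ = -80
Area = |Σ|/2 = 40.
Hole:
Apply the surveyor's formula: 2A = Σ (x_i·y_{i+1} − x_{i+1}·y_i), indices taken mod 4.
A_1→A_2: (5)(4) − (6)(4) = -4
A_2→A_3: (6)(5) − (6)(4) = 6
A_3→A_4: (6)(5) − (4)(5) = 10
A_4→A_1: (4)(4) − (5)(5) = -9
Σ = 3
Area = |Σ|/2 = 1.5.
Net area = 40 − 1.5 = 38.5.

38.5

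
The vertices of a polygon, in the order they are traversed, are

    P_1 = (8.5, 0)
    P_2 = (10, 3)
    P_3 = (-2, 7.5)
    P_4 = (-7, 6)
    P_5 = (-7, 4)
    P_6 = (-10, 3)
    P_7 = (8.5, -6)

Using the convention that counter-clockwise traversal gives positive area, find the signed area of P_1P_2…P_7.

Apply the surveyor's formula: 2A = Σ (x_i·y_{i+1} − x_{i+1}·y_i), indices taken mod 7.
Σ = (25.5) + (81) + (40.5) + (14) + (19) + (34.5) + (51) = 265.5
Signed area = Σ/2 = 132.75 (positive ⇒ counter-clockwise traversal).

132.75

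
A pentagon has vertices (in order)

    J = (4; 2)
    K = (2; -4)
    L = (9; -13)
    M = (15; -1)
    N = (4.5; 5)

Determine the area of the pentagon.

122.25

Σ = (-20) + (10) + (186) + (79.5) + (-11) = 244.5
Area = |Σ|/2 = 122.25.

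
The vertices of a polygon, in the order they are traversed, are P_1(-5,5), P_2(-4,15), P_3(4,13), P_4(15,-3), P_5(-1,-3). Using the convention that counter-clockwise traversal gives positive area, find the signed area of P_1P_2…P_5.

-221

P_1→P_2: (-5)(15) − (-4)(5) = -55
P_2→P_3: (-4)(13) − (4)(15) = -112
P_3→P_4: (4)(-3) − (15)(13) = -207
P_4→P_5: (15)(-3) − (-1)(-3) = -48
P_5→P_1: (-1)(5) − (-5)(-3) = -20
Σ = -442
Signed area = Σ/2 = -221 (negative ⇒ clockwise traversal).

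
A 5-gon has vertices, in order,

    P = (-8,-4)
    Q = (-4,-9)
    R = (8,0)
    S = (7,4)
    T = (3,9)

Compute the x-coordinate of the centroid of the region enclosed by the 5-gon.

Apply the shoelace formula. First the cross-terms c_i = x_i·y_{i+1} − x_{i+1}·y_i:
  56, 72, 32, 51, 60  ⇒  2A = 271, A = 135.5.
Then Σ (x_i + x_{i+1})·c_i = 306, so x̄ = 306 / (6·135.5) = 102/271.

102/271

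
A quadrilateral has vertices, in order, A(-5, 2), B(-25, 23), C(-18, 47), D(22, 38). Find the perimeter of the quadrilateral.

|AB| = √((-20)² + (21)²) = √841 = 29
|BC| = √((7)² + (24)²) = √625 = 25
|CD| = √((40)² + (-9)²) = √1681 = 41
|DA| = √((-27)² + (-36)²) = √2025 = 45
Perimeter = 29 + 25 + 41 + 45 = 140.

140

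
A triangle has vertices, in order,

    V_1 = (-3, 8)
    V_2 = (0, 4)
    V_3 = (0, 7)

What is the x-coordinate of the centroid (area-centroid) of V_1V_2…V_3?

Apply the shoelace (surveyor's) formula. First the cross-terms c_i = x_i·y_{i+1} − x_{i+1}·y_i:
  -12, 0, 21  ⇒  2A = 9, A = 4.5.
Then Σ (x_i + x_{i+1})·c_i = -27, so x̄ = -27 / (6·4.5) = -1.

-1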